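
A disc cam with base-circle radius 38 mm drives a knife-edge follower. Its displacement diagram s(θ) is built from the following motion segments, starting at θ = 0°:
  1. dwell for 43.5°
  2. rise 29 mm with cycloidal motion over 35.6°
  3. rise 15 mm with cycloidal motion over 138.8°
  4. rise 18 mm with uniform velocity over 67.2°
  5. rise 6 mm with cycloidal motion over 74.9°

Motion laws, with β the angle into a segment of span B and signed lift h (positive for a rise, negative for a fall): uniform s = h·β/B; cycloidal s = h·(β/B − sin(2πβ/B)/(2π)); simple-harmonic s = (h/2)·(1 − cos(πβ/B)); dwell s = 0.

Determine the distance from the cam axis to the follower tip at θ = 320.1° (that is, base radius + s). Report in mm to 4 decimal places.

seg 1 [0°–43.5°] dwell: s stays 0.0000
seg 2 [43.5°–79.1°] cycloidal, h=29: full span → s += 29 → s = 29.0000
seg 3 [79.1°–217.9°] cycloidal, h=15: full span → s += 15 → s = 44.0000
seg 4 [217.9°–285.1°] uniform, h=18: full span → s += 18 → s = 62.0000
seg 5 [285.1°–360°] cycloidal, h=6: θ=320.1° here. β=35, B=74.9. 6·(0.4673 − sin(2π·0.4673)/(2π)) = 2.6089 → s = 64.6089
radial distance = base radius + s = 38 + 64.6089 = 102.6089

102.6089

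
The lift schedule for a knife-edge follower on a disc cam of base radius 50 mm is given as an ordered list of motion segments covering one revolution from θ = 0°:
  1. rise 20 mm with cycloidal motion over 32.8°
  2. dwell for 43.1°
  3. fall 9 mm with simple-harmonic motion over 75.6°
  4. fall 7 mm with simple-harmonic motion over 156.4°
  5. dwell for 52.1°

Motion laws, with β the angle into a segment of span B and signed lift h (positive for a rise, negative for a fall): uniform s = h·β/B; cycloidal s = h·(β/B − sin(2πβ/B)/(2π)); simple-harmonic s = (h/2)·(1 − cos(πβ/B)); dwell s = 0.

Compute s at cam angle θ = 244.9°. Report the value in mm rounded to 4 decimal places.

seg 1 [0°–32.8°] cycloidal, h=20: full span → s += 20 → s = 20.0000
seg 2 [32.8°–75.9°] dwell: s stays 20.0000
seg 3 [75.9°–151.5°] simple-harmonic, h=-9: full span → s += -9 → s = 11.0000
seg 4 [151.5°–307.9°] simple-harmonic, h=-7: θ=244.9° here. β=93.4, B=156.4. -7/2·(1 − cos(π·0.5972)) = -4.5521 → s = 6.4479

6.4479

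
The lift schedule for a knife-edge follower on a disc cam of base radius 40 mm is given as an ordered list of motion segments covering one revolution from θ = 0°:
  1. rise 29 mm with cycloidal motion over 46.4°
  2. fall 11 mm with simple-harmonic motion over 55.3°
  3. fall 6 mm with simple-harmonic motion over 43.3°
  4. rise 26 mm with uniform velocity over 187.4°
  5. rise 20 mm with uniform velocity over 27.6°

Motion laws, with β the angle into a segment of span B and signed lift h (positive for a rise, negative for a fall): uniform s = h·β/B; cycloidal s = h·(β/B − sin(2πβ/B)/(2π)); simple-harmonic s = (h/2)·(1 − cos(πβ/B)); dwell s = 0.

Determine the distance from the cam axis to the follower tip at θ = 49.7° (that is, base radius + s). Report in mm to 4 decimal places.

seg 1 [0°–46.4°] cycloidal, h=29: full span → s += 29 → s = 29.0000
seg 2 [46.4°–101.7°] simple-harmonic, h=-11: θ=49.7° here. β=3.3, B=55.3. -11/2·(1 − cos(π·0.0597)) = -0.0964 → s = 28.9036
radial distance = base radius + s = 40 + 28.9036 = 68.9036

68.9036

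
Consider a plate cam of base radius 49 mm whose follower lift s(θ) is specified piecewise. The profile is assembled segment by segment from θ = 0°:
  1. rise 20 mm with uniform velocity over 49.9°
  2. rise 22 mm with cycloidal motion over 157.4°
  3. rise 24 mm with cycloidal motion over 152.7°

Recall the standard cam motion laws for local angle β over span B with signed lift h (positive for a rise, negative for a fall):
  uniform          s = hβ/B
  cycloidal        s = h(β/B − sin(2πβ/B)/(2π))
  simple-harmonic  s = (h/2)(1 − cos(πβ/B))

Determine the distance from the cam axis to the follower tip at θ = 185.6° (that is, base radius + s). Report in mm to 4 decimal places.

seg 1 [0°–49.9°] uniform, h=20: full span → s += 20 → s = 20.0000
seg 2 [49.9°–207.3°] cycloidal, h=22: θ=185.6° here. β=135.7, B=157.4. 22·(0.8621 − sin(2π·0.8621)/(2π)) = 21.6347 → s = 41.6347
radial distance = base radius + s = 49 + 41.6347 = 90.6347

90.6347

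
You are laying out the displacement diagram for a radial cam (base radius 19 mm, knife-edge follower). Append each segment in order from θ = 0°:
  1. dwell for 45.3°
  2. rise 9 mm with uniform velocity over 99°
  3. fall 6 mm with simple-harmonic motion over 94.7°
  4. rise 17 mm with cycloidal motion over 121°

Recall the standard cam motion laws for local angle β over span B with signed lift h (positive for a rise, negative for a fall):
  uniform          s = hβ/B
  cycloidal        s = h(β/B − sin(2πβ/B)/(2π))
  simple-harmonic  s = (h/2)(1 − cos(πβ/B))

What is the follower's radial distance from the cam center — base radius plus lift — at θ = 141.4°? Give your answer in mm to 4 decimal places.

seg 1 [0°–45.3°] dwell: s stays 0.0000
seg 2 [45.3°–144.3°] uniform, h=9: θ=141.4° here. β=96.1, B=99. 9·96.1/99 = 8.7364 → s = 8.7364
radial distance = base radius + s = 19 + 8.7364 = 27.7364

27.7364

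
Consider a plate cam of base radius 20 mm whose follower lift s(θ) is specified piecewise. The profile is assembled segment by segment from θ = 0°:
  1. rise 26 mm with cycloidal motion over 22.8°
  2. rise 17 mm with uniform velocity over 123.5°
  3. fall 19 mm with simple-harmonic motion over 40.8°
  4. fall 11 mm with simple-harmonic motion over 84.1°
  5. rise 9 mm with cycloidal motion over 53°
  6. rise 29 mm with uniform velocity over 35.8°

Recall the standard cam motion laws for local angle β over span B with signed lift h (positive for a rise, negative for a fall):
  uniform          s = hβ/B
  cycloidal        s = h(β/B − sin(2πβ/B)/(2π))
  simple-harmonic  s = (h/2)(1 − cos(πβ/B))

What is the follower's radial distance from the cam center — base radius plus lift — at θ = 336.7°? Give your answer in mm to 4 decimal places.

seg 1 [0°–22.8°] cycloidal, h=26: full span → s += 26 → s = 26.0000
seg 2 [22.8°–146.3°] uniform, h=17: full span → s += 17 → s = 43.0000
seg 3 [146.3°–187.1°] simple-harmonic, h=-19: full span → s += -19 → s = 24.0000
seg 4 [187.1°–271.2°] simple-harmonic, h=-11: full span → s += -11 → s = 13.0000
seg 5 [271.2°–324.2°] cycloidal, h=9: full span → s += 9 → s = 22.0000
seg 6 [324.2°–360°] uniform, h=29: θ=336.7° here. β=12.5, B=35.8. 29·12.5/35.8 = 10.1257 → s = 32.1257
radial distance = base radius + s = 20 + 32.1257 = 52.1257

52.1257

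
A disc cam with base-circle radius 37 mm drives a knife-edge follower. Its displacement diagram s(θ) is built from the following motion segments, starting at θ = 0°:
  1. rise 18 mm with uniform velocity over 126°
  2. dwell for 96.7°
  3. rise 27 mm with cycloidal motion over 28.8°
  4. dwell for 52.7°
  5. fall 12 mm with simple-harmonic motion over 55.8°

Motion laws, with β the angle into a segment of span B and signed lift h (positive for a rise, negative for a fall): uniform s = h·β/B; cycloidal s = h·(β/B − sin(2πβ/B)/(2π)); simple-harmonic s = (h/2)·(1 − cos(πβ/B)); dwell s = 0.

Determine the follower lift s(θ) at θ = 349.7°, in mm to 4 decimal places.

seg 1 [0°–126°] uniform, h=18: full span → s += 18 → s = 18.0000
seg 2 [126°–222.7°] dwell: s stays 18.0000
seg 3 [222.7°–251.5°] cycloidal, h=27: full span → s += 27 → s = 45.0000
seg 4 [251.5°–304.2°] dwell: s stays 45.0000
seg 5 [304.2°–360°] simple-harmonic, h=-12: θ=349.7° here. β=45.5, B=55.8. -12/2·(1 − cos(π·0.8154)) = -11.0191 → s = 33.9809

33.9809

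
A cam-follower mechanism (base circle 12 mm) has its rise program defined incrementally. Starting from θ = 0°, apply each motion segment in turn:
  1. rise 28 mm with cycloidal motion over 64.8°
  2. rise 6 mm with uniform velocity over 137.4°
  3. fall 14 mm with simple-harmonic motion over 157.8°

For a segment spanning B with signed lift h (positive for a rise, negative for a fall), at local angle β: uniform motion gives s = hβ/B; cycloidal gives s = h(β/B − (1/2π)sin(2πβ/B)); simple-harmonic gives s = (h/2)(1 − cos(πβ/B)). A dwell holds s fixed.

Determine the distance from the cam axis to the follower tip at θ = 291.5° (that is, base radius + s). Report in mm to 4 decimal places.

seg 1 [0°–64.8°] cycloidal, h=28: full span → s += 28 → s = 28.0000
seg 2 [64.8°–202.2°] uniform, h=6: full span → s += 6 → s = 34.0000
seg 3 [202.2°–360°] simple-harmonic, h=-14: θ=291.5° here. β=89.3, B=157.8. -14/2·(1 − cos(π·0.5659)) = -8.4390 → s = 25.5610
radial distance = base radius + s = 12 + 25.5610 = 37.5610

37.5610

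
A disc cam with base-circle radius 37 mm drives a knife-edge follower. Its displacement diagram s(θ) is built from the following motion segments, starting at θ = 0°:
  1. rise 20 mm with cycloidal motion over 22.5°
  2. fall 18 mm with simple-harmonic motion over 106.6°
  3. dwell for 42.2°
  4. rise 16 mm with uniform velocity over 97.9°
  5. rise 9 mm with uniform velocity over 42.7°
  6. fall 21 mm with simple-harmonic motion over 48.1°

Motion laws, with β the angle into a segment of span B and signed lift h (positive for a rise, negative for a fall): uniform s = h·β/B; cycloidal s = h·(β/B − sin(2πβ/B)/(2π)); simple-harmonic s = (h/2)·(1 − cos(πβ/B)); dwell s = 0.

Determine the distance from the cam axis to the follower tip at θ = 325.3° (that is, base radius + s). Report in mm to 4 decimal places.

seg 1 [0°–22.5°] cycloidal, h=20: full span → s += 20 → s = 20.0000
seg 2 [22.5°–129.1°] simple-harmonic, h=-18: full span → s += -18 → s = 2.0000
seg 3 [129.1°–171.3°] dwell: s stays 2.0000
seg 4 [171.3°–269.2°] uniform, h=16: full span → s += 16 → s = 18.0000
seg 5 [269.2°–311.9°] uniform, h=9: full span → s += 9 → s = 27.0000
seg 6 [311.9°–360°] simple-harmonic, h=-21: θ=325.3° here. β=13.4, B=48.1. -21/2·(1 − cos(π·0.2786)) = -3.7712 → s = 23.2288
radial distance = base radius + s = 37 + 23.2288 = 60.2288

60.2288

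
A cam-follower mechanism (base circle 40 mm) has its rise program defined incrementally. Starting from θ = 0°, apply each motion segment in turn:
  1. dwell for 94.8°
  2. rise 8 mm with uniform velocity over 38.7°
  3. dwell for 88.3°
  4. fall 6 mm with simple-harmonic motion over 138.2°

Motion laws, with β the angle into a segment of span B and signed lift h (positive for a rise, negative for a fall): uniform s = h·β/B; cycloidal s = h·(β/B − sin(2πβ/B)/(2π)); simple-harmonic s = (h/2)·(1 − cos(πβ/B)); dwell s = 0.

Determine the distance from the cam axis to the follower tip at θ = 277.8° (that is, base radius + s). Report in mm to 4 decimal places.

seg 1 [0°–94.8°] dwell: s stays 0.0000
seg 2 [94.8°–133.5°] uniform, h=8: full span → s += 8 → s = 8.0000
seg 3 [133.5°–221.8°] dwell: s stays 8.0000
seg 4 [221.8°–360°] simple-harmonic, h=-6: θ=277.8° here. β=56, B=138.2. -6/2·(1 − cos(π·0.4052)) = -2.1198 → s = 5.8802
radial distance = base radius + s = 40 + 5.8802 = 45.8802

45.8802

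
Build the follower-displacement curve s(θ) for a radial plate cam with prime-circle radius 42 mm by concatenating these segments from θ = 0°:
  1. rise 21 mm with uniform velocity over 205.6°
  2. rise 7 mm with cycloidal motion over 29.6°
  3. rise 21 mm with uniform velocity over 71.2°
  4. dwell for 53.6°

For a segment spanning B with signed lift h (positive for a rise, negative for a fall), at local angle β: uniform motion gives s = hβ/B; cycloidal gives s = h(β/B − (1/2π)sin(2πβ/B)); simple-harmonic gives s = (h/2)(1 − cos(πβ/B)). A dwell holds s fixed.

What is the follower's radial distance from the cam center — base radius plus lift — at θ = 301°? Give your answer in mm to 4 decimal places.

seg 1 [0°–205.6°] uniform, h=21: full span → s += 21 → s = 21.0000
seg 2 [205.6°–235.2°] cycloidal, h=7: full span → s += 7 → s = 28.0000
seg 3 [235.2°–306.4°] uniform, h=21: θ=301° here. β=65.8, B=71.2. 21·65.8/71.2 = 19.4073 → s = 47.4073
radial distance = base radius + s = 42 + 47.4073 = 89.4073

89.4073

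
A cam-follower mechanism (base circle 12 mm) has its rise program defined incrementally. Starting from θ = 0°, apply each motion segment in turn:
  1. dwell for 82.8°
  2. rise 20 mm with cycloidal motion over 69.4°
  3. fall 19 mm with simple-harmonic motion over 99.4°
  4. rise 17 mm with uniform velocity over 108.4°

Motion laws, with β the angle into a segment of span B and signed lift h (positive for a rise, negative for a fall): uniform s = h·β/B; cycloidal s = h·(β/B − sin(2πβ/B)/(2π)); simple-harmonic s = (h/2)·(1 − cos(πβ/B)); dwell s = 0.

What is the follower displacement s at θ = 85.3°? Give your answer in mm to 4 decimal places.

seg 1 [0°–82.8°] dwell: s stays 0.0000
seg 2 [82.8°–152.2°] cycloidal, h=20: θ=85.3° here. β=2.5, B=69.4. 20·(0.0360 − sin(2π·0.0360)/(2π)) = 0.0061 → s = 0.0061

0.0061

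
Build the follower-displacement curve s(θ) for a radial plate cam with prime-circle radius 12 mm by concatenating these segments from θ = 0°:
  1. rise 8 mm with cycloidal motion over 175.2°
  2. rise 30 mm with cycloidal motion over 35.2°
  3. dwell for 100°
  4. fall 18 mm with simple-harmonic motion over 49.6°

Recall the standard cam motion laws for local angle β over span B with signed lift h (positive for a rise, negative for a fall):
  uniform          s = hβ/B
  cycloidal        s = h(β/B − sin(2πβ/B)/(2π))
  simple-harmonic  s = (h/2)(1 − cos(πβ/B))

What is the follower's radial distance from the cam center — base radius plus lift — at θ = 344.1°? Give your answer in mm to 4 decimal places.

seg 1 [0°–175.2°] cycloidal, h=8: full span → s += 8 → s = 8.0000
seg 2 [175.2°–210.4°] cycloidal, h=30: full span → s += 30 → s = 38.0000
seg 3 [210.4°–310.4°] dwell: s stays 38.0000
seg 4 [310.4°–360°] simple-harmonic, h=-18: θ=344.1° here. β=33.7, B=49.6. -18/2·(1 − cos(π·0.6794)) = -13.8090 → s = 24.1910
radial distance = base radius + s = 12 + 24.1910 = 36.1910

36.1910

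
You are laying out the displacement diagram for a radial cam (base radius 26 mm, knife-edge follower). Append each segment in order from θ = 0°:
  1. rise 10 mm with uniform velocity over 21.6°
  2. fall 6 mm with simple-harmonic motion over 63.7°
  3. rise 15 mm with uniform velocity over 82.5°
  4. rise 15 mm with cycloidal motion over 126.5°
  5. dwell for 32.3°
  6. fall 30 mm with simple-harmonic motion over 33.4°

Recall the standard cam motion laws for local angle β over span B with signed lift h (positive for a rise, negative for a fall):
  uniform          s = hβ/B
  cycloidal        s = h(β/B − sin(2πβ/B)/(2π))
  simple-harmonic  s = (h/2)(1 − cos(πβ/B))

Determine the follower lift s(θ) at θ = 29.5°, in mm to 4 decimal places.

seg 1 [0°–21.6°] uniform, h=10: full span → s += 10 → s = 10.0000
seg 2 [21.6°–85.3°] simple-harmonic, h=-6: θ=29.5° here. β=7.9, B=63.7. -6/2·(1 − cos(π·0.1240)) = -0.2248 → s = 9.7752

9.7752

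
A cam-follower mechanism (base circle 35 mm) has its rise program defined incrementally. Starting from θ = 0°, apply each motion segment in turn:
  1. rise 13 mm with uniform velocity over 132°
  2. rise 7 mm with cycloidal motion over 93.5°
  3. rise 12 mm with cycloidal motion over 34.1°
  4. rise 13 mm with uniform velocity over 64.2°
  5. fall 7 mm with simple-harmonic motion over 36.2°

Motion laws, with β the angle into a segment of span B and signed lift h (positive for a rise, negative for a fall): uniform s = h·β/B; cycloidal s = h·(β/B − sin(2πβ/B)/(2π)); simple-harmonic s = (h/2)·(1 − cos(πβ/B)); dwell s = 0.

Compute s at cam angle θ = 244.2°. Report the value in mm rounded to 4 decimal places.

seg 1 [0°–132°] uniform, h=13: full span → s += 13 → s = 13.0000
seg 2 [132°–225.5°] cycloidal, h=7: full span → s += 7 → s = 20.0000
seg 3 [225.5°–259.6°] cycloidal, h=12: θ=244.2° here. β=18.7, B=34.1. 12·(0.5484 − sin(2π·0.5484)/(2π)) = 7.1524 → s = 27.1524

27.1524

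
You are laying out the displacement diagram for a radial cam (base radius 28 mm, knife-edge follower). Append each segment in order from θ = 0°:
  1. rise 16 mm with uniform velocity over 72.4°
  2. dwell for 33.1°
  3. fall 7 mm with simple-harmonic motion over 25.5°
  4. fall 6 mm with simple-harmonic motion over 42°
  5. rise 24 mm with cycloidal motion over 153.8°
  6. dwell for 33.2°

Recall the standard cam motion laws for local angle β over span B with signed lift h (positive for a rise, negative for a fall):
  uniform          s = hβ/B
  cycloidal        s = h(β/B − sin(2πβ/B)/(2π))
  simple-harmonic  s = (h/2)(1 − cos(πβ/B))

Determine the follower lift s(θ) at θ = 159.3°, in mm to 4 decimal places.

seg 1 [0°–72.4°] uniform, h=16: full span → s += 16 → s = 16.0000
seg 2 [72.4°–105.5°] dwell: s stays 16.0000
seg 3 [105.5°–131°] simple-harmonic, h=-7: full span → s += -7 → s = 9.0000
seg 4 [131°–173°] simple-harmonic, h=-6: θ=159.3° here. β=28.3, B=42. -6/2·(1 − cos(π·0.6738)) = -4.5579 → s = 4.4421

4.4421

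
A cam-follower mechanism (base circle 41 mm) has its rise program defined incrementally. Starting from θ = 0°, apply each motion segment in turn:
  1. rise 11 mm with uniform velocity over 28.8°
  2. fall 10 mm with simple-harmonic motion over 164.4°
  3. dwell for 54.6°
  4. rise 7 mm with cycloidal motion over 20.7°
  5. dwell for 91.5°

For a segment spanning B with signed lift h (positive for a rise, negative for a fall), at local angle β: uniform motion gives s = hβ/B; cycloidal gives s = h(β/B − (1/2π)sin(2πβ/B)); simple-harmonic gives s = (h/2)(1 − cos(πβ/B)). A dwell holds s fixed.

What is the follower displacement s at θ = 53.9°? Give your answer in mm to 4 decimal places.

seg 1 [0°–28.8°] uniform, h=11: full span → s += 11 → s = 11.0000
seg 2 [28.8°–193.2°] simple-harmonic, h=-10: θ=53.9° here. β=25.1, B=164.4. -10/2·(1 − cos(π·0.1527)) = -0.5642 → s = 10.4358

10.4358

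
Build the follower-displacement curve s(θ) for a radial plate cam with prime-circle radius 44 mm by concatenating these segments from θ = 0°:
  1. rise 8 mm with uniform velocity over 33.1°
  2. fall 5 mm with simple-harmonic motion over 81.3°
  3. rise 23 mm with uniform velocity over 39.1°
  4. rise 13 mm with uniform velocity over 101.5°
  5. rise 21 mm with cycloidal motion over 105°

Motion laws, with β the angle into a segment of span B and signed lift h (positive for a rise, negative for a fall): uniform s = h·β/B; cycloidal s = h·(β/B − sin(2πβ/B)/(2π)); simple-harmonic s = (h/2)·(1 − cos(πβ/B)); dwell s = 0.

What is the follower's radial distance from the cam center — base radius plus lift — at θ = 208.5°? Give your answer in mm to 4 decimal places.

seg 1 [0°–33.1°] uniform, h=8: full span → s += 8 → s = 8.0000
seg 2 [33.1°–114.4°] simple-harmonic, h=-5: full span → s += -5 → s = 3.0000
seg 3 [114.4°–153.5°] uniform, h=23: full span → s += 23 → s = 26.0000
seg 4 [153.5°–255°] uniform, h=13: θ=208.5° here. β=55, B=101.5. 13·55/101.5 = 7.0443 → s = 33.0443
radial distance = base radius + s = 44 + 33.0443 = 77.0443

77.0443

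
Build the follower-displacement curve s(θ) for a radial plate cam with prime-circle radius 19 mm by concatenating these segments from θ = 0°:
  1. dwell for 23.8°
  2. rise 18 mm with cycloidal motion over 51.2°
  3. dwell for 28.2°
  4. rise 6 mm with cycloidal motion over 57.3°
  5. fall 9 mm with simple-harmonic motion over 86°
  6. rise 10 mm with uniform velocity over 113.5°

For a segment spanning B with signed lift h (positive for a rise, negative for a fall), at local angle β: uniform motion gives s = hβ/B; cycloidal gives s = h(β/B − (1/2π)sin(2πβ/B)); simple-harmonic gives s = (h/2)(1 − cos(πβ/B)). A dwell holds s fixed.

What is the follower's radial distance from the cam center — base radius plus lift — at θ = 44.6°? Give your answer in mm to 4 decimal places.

seg 1 [0°–23.8°] dwell: s stays 0.0000
seg 2 [23.8°–75°] cycloidal, h=18: θ=44.6° here. β=20.8, B=51.2. 18·(0.4062 − sin(2π·0.4062)/(2π)) = 5.7209 → s = 5.7209
radial distance = base radius + s = 19 + 5.7209 = 24.7209

24.7209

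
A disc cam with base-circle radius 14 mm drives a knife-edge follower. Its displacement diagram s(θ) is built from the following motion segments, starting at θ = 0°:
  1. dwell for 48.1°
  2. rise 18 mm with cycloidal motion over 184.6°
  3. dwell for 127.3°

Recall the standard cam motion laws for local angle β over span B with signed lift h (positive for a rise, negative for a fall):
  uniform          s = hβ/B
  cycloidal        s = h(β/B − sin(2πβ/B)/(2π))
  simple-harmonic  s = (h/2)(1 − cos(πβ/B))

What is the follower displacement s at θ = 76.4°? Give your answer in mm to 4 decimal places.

seg 1 [0°–48.1°] dwell: s stays 0.0000
seg 2 [48.1°–232.7°] cycloidal, h=18: θ=76.4° here. β=28.3, B=184.6. 18·(0.1533 − sin(2π·0.1533)/(2π)) = 0.4074 → s = 0.4074

0.4074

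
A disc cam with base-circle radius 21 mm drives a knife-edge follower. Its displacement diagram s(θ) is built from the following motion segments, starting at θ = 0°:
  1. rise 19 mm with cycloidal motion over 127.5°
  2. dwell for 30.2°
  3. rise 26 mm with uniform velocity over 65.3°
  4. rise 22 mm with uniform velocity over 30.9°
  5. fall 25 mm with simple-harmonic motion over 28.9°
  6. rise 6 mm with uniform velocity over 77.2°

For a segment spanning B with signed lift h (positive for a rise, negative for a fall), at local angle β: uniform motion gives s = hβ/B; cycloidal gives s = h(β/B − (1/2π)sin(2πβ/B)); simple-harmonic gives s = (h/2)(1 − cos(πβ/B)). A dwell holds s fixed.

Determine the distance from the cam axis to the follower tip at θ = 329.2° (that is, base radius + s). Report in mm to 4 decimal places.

seg 1 [0°–127.5°] cycloidal, h=19: full span → s += 19 → s = 19.0000
seg 2 [127.5°–157.7°] dwell: s stays 19.0000
seg 3 [157.7°–223°] uniform, h=26: full span → s += 26 → s = 45.0000
seg 4 [223°–253.9°] uniform, h=22: full span → s += 22 → s = 67.0000
seg 5 [253.9°–282.8°] simple-harmonic, h=-25: full span → s += -25 → s = 42.0000
seg 6 [282.8°–360°] uniform, h=6: θ=329.2° here. β=46.4, B=77.2. 6·46.4/77.2 = 3.6062 → s = 45.6062
radial distance = base radius + s = 21 + 45.6062 = 66.6062

66.6062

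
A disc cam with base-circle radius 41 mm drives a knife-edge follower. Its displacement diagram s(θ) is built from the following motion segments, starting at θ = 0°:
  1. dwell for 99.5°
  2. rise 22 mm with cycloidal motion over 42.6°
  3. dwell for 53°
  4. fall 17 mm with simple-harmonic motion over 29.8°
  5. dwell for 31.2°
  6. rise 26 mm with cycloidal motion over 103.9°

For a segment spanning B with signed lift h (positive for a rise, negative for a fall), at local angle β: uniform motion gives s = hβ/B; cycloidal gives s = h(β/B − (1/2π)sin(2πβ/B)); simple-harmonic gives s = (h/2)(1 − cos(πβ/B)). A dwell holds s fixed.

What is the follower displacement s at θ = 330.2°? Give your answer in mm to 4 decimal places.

seg 1 [0°–99.5°] dwell: s stays 0.0000
seg 2 [99.5°–142.1°] cycloidal, h=22: full span → s += 22 → s = 22.0000
seg 3 [142.1°–195.1°] dwell: s stays 22.0000
seg 4 [195.1°–224.9°] simple-harmonic, h=-17: full span → s += -17 → s = 5.0000
seg 5 [224.9°–256.1°] dwell: s stays 5.0000
seg 6 [256.1°–360°] cycloidal, h=26: θ=330.2° here. β=74.1, B=103.9. 26·(0.7132 − sin(2π·0.7132)/(2π)) = 22.5706 → s = 27.5706

27.5706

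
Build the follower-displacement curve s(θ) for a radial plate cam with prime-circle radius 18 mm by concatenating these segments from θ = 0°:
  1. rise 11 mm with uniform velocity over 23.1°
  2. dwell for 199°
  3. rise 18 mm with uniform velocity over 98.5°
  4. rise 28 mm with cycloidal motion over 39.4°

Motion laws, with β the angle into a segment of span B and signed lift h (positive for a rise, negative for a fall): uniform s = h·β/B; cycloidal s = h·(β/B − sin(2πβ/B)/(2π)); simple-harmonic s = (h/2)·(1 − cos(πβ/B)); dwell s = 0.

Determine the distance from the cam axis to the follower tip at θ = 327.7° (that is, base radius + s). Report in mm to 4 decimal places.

seg 1 [0°–23.1°] uniform, h=11: full span → s += 11 → s = 11.0000
seg 2 [23.1°–222.1°] dwell: s stays 11.0000
seg 3 [222.1°–320.6°] uniform, h=18: full span → s += 18 → s = 29.0000
seg 4 [320.6°–360°] cycloidal, h=28: θ=327.7° here. β=7.1, B=39.4. 28·(0.1802 − sin(2π·0.1802)/(2π)) = 1.0111 → s = 30.0111
radial distance = base radius + s = 18 + 30.0111 = 48.0111

48.0111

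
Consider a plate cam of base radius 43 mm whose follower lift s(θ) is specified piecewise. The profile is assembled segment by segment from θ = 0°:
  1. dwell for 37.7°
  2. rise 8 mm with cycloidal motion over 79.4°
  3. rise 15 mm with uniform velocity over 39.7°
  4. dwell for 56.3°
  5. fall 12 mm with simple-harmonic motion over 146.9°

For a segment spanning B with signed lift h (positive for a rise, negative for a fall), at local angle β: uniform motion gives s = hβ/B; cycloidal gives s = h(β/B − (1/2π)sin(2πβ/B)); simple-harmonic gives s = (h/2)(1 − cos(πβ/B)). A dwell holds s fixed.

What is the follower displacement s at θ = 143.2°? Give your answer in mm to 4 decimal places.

seg 1 [0°–37.7°] dwell: s stays 0.0000
seg 2 [37.7°–117.1°] cycloidal, h=8: full span → s += 8 → s = 8.0000
seg 3 [117.1°–156.8°] uniform, h=15: θ=143.2° here. β=26.1, B=39.7. 15·26.1/39.7 = 9.8615 → s = 17.8615

17.8615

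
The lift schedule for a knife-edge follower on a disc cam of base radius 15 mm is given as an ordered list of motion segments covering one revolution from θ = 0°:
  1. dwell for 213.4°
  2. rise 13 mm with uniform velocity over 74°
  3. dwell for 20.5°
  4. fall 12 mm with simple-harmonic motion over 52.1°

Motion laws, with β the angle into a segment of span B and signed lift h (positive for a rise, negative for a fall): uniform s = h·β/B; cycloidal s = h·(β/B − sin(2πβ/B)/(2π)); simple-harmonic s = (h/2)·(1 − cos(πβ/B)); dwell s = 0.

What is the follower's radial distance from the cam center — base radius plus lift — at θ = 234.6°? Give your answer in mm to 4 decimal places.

seg 1 [0°–213.4°] dwell: s stays 0.0000
seg 2 [213.4°–287.4°] uniform, h=13: θ=234.6° here. β=21.2, B=74. 13·21.2/74 = 3.7243 → s = 3.7243
radial distance = base radius + s = 15 + 3.7243 = 18.7243

18.7243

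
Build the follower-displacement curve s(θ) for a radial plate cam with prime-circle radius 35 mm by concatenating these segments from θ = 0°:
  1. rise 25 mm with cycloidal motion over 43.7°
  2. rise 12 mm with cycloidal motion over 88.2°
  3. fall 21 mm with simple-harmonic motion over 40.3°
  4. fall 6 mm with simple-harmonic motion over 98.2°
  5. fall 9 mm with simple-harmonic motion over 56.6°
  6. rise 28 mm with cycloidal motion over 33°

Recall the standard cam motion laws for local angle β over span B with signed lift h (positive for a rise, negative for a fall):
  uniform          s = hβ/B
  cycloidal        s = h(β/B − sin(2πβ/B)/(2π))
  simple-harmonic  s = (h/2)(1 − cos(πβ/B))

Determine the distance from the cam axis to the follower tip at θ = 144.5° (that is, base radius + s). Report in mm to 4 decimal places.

seg 1 [0°–43.7°] cycloidal, h=25: full span → s += 25 → s = 25.0000
seg 2 [43.7°–131.9°] cycloidal, h=12: full span → s += 12 → s = 37.0000
seg 3 [131.9°–172.2°] simple-harmonic, h=-21: θ=144.5° here. β=12.6, B=40.3. -21/2·(1 − cos(π·0.3127)) = -4.6708 → s = 32.3292
radial distance = base radius + s = 35 + 32.3292 = 67.3292

67.3292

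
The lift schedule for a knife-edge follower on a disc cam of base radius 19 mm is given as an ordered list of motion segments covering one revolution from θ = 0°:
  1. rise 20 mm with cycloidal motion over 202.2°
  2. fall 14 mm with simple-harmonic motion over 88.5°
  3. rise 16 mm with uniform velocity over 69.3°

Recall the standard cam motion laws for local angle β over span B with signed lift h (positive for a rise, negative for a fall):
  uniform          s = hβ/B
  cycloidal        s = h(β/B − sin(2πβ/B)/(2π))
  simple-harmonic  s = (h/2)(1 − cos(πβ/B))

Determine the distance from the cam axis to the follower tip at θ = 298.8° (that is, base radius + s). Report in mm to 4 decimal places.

seg 1 [0°–202.2°] cycloidal, h=20: full span → s += 20 → s = 20.0000
seg 2 [202.2°–290.7°] simple-harmonic, h=-14: full span → s += -14 → s = 6.0000
seg 3 [290.7°–360°] uniform, h=16: θ=298.8° here. β=8.1, B=69.3. 16·8.1/69.3 = 1.8701 → s = 7.8701
radial distance = base radius + s = 19 + 7.8701 = 26.8701

26.8701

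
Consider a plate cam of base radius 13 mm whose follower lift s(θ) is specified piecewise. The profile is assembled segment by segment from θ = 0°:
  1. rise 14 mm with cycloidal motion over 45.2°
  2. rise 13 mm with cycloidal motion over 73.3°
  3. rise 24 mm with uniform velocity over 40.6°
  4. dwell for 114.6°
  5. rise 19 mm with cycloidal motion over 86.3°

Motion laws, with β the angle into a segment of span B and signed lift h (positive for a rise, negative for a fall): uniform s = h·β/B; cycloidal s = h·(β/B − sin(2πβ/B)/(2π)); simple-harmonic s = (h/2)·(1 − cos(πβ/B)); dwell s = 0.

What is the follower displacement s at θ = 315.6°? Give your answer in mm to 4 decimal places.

seg 1 [0°–45.2°] cycloidal, h=14: full span → s += 14 → s = 14.0000
seg 2 [45.2°–118.5°] cycloidal, h=13: full span → s += 13 → s = 27.0000
seg 3 [118.5°–159.1°] uniform, h=24: full span → s += 24 → s = 51.0000
seg 4 [159.1°–273.7°] dwell: s stays 51.0000
seg 5 [273.7°–360°] cycloidal, h=19: θ=315.6° here. β=41.9, B=86.3. 19·(0.4855 − sin(2π·0.4855)/(2π)) = 8.9500 → s = 59.9500

59.9500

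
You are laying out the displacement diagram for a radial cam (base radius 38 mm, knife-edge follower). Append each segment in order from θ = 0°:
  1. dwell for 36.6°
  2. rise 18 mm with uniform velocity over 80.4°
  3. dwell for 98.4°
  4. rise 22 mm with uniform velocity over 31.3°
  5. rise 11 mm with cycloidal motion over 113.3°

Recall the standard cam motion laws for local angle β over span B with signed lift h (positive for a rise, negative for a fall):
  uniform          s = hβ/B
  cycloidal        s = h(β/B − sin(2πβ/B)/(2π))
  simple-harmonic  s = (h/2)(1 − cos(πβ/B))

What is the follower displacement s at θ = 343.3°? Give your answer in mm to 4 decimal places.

seg 1 [0°–36.6°] dwell: s stays 0.0000
seg 2 [36.6°–117°] uniform, h=18: full span → s += 18 → s = 18.0000
seg 3 [117°–215.4°] dwell: s stays 18.0000
seg 4 [215.4°–246.7°] uniform, h=22: full span → s += 22 → s = 40.0000
seg 5 [246.7°–360°] cycloidal, h=11: θ=343.3° here. β=96.6, B=113.3. 11·(0.8526 − sin(2π·0.8526)/(2π)) = 10.7780 → s = 50.7780

50.7780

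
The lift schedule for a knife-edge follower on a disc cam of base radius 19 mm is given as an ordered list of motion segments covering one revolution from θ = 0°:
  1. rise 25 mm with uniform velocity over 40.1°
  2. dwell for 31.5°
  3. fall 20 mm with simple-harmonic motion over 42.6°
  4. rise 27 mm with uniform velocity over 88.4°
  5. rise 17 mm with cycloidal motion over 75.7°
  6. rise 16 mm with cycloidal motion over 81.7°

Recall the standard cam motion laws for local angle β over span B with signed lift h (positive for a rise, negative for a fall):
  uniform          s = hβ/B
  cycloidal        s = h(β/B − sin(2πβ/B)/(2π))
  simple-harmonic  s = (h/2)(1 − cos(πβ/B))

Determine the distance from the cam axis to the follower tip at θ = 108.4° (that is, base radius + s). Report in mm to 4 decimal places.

seg 1 [0°–40.1°] uniform, h=25: full span → s += 25 → s = 25.0000
seg 2 [40.1°–71.6°] dwell: s stays 25.0000
seg 3 [71.6°–114.2°] simple-harmonic, h=-20: θ=108.4° here. β=36.8, B=42.6. -20/2·(1 − cos(π·0.8638)) = -19.0991 → s = 5.9009
radial distance = base radius + s = 19 + 5.9009 = 24.9009

24.9009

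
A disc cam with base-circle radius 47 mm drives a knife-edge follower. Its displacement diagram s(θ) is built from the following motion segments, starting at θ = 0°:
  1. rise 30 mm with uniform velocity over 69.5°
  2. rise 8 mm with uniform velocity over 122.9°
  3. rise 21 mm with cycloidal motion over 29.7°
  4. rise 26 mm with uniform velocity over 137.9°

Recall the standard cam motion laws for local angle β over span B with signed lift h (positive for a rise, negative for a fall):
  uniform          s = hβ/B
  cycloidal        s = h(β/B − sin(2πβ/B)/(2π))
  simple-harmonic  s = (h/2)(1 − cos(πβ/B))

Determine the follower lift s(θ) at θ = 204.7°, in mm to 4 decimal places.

seg 1 [0°–69.5°] uniform, h=30: full span → s += 30 → s = 30.0000
seg 2 [69.5°–192.4°] uniform, h=8: full span → s += 8 → s = 38.0000
seg 3 [192.4°–222.1°] cycloidal, h=21: θ=204.7° here. β=12.3, B=29.7. 21·(0.4141 − sin(2π·0.4141)/(2π)) = 6.9801 → s = 44.9801

44.9801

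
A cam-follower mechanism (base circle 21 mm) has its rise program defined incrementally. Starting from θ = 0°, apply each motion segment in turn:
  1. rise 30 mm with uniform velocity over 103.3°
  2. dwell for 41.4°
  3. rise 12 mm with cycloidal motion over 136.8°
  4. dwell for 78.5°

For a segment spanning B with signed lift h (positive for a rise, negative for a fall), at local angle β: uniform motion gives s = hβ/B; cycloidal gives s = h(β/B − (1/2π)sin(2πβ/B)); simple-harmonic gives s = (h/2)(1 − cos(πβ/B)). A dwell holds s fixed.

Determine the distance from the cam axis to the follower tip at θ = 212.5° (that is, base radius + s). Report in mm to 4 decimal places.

seg 1 [0°–103.3°] uniform, h=30: full span → s += 30 → s = 30.0000
seg 2 [103.3°–144.7°] dwell: s stays 30.0000
seg 3 [144.7°–281.5°] cycloidal, h=12: θ=212.5° here. β=67.8, B=136.8. 12·(0.4956 − sin(2π·0.4956)/(2π)) = 5.8947 → s = 35.8947
radial distance = base radius + s = 21 + 35.8947 = 56.8947

56.8947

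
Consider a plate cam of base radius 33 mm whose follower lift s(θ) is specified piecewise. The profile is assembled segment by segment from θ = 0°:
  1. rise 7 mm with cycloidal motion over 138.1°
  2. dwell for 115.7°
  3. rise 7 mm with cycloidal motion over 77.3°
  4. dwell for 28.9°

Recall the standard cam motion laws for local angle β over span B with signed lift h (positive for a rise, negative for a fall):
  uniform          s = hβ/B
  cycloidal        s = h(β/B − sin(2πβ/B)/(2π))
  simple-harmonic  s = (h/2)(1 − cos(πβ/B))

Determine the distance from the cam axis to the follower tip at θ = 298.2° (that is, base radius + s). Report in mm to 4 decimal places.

seg 1 [0°–138.1°] cycloidal, h=7: full span → s += 7 → s = 7.0000
seg 2 [138.1°–253.8°] dwell: s stays 7.0000
seg 3 [253.8°–331.1°] cycloidal, h=7: θ=298.2° here. β=44.4, B=77.3. 7·(0.5744 − sin(2π·0.5744)/(2π)) = 4.5226 → s = 11.5226
radial distance = base radius + s = 33 + 11.5226 = 44.5226

44.5226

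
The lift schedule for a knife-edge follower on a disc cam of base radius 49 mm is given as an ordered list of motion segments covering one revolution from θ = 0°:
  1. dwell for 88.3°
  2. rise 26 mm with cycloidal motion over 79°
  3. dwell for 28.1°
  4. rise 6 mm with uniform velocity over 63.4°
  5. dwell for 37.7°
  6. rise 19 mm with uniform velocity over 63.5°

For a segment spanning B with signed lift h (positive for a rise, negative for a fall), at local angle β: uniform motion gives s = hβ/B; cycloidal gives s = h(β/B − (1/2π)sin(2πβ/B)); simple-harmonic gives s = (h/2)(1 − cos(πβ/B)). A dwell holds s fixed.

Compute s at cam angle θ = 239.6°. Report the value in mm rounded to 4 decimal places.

seg 1 [0°–88.3°] dwell: s stays 0.0000
seg 2 [88.3°–167.3°] cycloidal, h=26: full span → s += 26 → s = 26.0000
seg 3 [167.3°–195.4°] dwell: s stays 26.0000
seg 4 [195.4°–258.8°] uniform, h=6: θ=239.6° here. β=44.2, B=63.4. 6·44.2/63.4 = 4.1830 → s = 30.1830

30.1830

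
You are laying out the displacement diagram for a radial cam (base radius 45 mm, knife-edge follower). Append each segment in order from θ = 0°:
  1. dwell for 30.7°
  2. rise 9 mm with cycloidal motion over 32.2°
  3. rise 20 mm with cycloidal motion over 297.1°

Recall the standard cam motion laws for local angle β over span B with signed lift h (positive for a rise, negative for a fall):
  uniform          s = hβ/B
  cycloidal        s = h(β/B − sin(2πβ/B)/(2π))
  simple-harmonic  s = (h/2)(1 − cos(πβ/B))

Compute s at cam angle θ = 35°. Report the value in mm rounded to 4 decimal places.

seg 1 [0°–30.7°] dwell: s stays 0.0000
seg 2 [30.7°–62.9°] cycloidal, h=9: θ=35° here. β=4.3, B=32.2. 9·(0.1335 − sin(2π·0.1335)/(2π)) = 0.1361 → s = 0.1361

0.1361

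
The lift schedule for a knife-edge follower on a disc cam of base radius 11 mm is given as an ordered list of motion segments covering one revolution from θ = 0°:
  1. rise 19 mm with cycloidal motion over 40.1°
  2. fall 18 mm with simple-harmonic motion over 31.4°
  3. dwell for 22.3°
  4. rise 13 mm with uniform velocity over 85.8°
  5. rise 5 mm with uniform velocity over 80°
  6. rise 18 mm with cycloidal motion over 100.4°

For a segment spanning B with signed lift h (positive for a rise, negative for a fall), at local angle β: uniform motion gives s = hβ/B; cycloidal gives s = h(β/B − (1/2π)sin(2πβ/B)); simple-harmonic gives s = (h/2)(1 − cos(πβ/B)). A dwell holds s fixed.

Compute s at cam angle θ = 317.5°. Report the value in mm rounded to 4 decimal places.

seg 1 [0°–40.1°] cycloidal, h=19: full span → s += 19 → s = 19.0000
seg 2 [40.1°–71.5°] simple-harmonic, h=-18: full span → s += -18 → s = 1.0000
seg 3 [71.5°–93.8°] dwell: s stays 1.0000
seg 4 [93.8°–179.6°] uniform, h=13: full span → s += 13 → s = 14.0000
seg 5 [179.6°–259.6°] uniform, h=5: full span → s += 5 → s = 19.0000
seg 6 [259.6°–360°] cycloidal, h=18: θ=317.5° here. β=57.9, B=100.4. 18·(0.5767 − sin(2π·0.5767)/(2π)) = 11.7081 → s = 30.7081

30.7081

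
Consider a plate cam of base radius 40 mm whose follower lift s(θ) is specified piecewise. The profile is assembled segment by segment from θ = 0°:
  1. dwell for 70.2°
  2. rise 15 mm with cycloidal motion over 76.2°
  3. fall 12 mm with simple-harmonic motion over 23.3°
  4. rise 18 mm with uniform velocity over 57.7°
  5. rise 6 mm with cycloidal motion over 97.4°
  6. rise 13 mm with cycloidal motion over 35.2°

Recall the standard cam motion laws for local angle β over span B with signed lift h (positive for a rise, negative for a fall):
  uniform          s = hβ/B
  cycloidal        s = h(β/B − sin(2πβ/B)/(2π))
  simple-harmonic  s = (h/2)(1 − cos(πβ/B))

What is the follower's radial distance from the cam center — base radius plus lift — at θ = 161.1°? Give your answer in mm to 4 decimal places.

seg 1 [0°–70.2°] dwell: s stays 0.0000
seg 2 [70.2°–146.4°] cycloidal, h=15: full span → s += 15 → s = 15.0000
seg 3 [146.4°–169.7°] simple-harmonic, h=-12: θ=161.1° here. β=14.7, B=23.3. -12/2·(1 − cos(π·0.6309)) = -8.3985 → s = 6.6015
radial distance = base radius + s = 40 + 6.6015 = 46.6015

46.6015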